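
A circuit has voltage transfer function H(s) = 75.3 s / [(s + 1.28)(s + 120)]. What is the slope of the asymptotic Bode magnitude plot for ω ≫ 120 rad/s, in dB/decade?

-20 dB/decade

With 1 zero and 2 poles, the high-frequency asymptotic slope is 20 × (1 − 2) = -20 dB/decade.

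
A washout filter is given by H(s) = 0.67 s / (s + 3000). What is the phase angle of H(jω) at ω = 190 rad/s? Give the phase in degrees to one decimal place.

∠(j190) = 90.00°
∠(j190 + 3000) = arctan(190/3000) = 3.62°
∠H(j190) = 90.00° − 3.62° = 86.38°

86.4°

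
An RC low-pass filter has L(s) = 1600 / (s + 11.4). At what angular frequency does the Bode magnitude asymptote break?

11.4 rad/s

The single real pole at s = −11.4 gives a corner at ω = 11.4 rad/s.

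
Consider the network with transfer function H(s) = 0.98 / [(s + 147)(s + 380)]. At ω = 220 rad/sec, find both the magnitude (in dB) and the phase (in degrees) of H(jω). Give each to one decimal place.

|j220 + 147| = √(220² + 147²) = 264.6
|j220 + 380| = √(220² + 380²) = 439.1
|H(j220)| = 0.98 / (264.6 × 439.1) = 8.4352e-06
20 log₁₀(8.4352e-06) = -101.48 dB
∠(j220 + 147) = arctan(220/147) = 56.25°
∠(j220 + 380) = arctan(220/380) = 30.07°
∠H(j220) = − (56.25° + 30.07°) = -86.32°

|H| = -101.5 dB, ∠H = -86.3 deg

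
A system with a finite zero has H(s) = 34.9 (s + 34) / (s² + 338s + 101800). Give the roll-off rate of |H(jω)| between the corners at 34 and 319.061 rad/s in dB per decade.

20 dB/decade

In this band the factors already past their corner are: zero at 34; net slope = 20 dB/decade.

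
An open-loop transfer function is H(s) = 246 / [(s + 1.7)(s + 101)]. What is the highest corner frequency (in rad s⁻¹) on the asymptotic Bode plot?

Break frequencies occur at each pole and zero magnitude: 1.7 rad s⁻¹, 101 rad s⁻¹.
The highest is 101 rad s⁻¹.

101 rad s⁻¹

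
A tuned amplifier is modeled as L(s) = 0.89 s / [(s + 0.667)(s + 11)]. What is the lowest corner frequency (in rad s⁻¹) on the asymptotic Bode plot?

0.667 rad s⁻¹

Break frequencies occur at each pole and zero magnitude: 0.667 rad s⁻¹, 11 rad s⁻¹.
The lowest is 0.667 rad s⁻¹.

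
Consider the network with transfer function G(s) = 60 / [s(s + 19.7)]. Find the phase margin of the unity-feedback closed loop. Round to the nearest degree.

Gain crossover: |G(jω)| = 1 at ω ≈ 3.01 rad s⁻¹.
∠G(j3.01) = −90° − arctan(3.01/19.7) ≈ -98.69°
PM = 180° + (-98.69°) = 81.31°

81°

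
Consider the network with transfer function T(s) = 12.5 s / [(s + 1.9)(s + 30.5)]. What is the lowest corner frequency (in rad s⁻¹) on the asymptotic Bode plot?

Break frequencies occur at each pole and zero magnitude: 1.9 rad s⁻¹, 30.5 rad s⁻¹.
The lowest is 1.9 rad s⁻¹.

1.9 rad s⁻¹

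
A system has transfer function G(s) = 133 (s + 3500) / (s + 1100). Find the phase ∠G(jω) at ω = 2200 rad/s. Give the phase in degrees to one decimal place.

∠(j2200 + 3500) = arctan(2200/3500) = 32.15°
∠(j2200 + 1100) = arctan(2200/1100) = 63.43°
∠G(j2200) = 32.15° − 63.43° = -31.28°

-31.3°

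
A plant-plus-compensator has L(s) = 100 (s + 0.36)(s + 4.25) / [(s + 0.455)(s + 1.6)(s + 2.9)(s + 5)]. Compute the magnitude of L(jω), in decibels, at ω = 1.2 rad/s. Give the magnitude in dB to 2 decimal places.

|j1.2 + 0.36| = √(1.2² + 0.36²) = 1.253
|j1.2 + 4.25| = √(1.2² + 4.25²) = 4.416
|j1.2 + 0.455| = √(1.2² + 0.455²) = 1.283
|j1.2 + 1.6| = √(1.2² + 1.6²) = 2
|j1.2 + 2.9| = √(1.2² + 2.9²) = 3.138
|j1.2 + 5| = √(1.2² + 5²) = 5.142
|L(j1.2)| = 100 × 1.253 × 4.416 / (1.283 × 2 × 3.138 × 5.142) = 13.357
20 log₁₀(13.357) = 22.514 dB

22.51 dB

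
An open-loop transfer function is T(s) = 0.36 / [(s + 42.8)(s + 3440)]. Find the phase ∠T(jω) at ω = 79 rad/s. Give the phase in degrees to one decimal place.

-62.9 deg

∠(j79 + 42.8) = arctan(79/42.8) = 61.55°
∠(j79 + 3440) = arctan(79/3440) = 1.32°
∠T(j79) = − (61.55° + 1.32°) = -62.87°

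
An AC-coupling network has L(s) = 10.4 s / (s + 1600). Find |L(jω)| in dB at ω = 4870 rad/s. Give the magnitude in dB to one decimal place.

19.9 dB

|j4870| = 4870
|j4870 + 1600| = √(4870² + 1600²) = 5126
|L(j4870)| = 10.4 × 4870 / 5126 = 9.8804
20 log₁₀(9.8804) = 19.90 dB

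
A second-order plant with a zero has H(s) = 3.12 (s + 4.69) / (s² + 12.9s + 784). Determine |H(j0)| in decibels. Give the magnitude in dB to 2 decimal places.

H(0) = 3.12 × 4.69 / 784 = 0.018664
20 log₁₀(0.018664) = -34.580 dB

-34.58 dB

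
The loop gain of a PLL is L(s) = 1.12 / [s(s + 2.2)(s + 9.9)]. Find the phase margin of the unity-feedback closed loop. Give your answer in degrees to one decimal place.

Gain crossover: |L(jω)| = 1 at ω ≈ 0.0514 rad s⁻¹.
∠L(j0.0514) = −90° − arctan(0.0514/2.2) − arctan(0.0514/9.9) ≈ -91.64°
PM = 180° + (-91.64°) = 88.36°

88.4°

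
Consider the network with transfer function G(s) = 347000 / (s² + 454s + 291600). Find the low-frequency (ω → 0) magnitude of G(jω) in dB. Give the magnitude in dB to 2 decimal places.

G(0) = 347000 / 291600 = 1.19
20 log₁₀(1.19) = 1.511 dB

1.51 dB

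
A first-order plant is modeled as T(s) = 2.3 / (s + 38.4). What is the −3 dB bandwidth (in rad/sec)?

38.4 rad/sec

For a single-pole low-pass, the −3 dB point is at the pole: ω = 38.4 rad/sec.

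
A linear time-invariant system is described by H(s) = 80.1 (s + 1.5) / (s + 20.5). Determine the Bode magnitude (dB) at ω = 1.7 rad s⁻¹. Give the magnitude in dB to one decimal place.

18.9 dB

|j1.7 + 1.5| = √(1.7² + 1.5²) = 2.267
|j1.7 + 20.5| = √(1.7² + 20.5²) = 20.57
|H(j1.7)| = 80.1 × 2.267 / 20.57 = 8.8282
20 log₁₀(8.8282) = 18.92 dB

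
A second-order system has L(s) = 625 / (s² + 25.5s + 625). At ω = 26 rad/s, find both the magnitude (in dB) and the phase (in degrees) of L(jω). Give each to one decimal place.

|L| = -0.5 dB, ∠L = -94.4°

|(j26)² + 25.5(j26) + 625| = |-51 + j663| = 665
|L(j26)| = 625 / 665 = 0.93991
20 log₁₀(0.93991) = -0.54 dB
∠[(j26)² + 25.5(j26) + 625] = ∠[-51 + j663] = 94.40°
∠L(j26) = −94.40° = -94.40°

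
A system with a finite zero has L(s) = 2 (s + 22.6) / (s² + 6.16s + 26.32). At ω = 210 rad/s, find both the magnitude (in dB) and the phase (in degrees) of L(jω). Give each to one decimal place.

|L| = -40.4 dB, ∠L = -94.5 deg

|j210 + 22.6| = √(210² + 22.6²) = 211.2
|(j210)² + 6.16(j210) + 26.32| = |-44074 + j1293.6| = 4.409e+04
|L(j210)| = 2 × 211.2 / 4.409e+04 = 0.0095804
20 log₁₀(0.0095804) = -40.37 dB
∠(j210 + 22.6) = arctan(210/22.6) = 83.86°
∠[(j210)² + 6.16(j210) + 26.32] = ∠[-44074 + j1293.6] = 178.32°
∠L(j210) = 83.86° − 178.32° = -94.46°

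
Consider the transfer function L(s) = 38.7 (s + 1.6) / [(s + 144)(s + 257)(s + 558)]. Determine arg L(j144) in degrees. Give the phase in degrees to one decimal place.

∠(j144 + 1.6) = arctan(144/1.6) = 89.36°
∠(j144 + 144) = arctan(144/144) = 45.00°
∠(j144 + 257) = arctan(144/257) = 29.26°
∠(j144 + 558) = arctan(144/558) = 14.47°
∠L(j144) = 89.36° − (45.00° + 29.26° + 14.47°) = 0.63°

0.6°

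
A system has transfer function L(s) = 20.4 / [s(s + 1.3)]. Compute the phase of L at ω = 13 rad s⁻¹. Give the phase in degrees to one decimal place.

∠(j13 + 1.3) = arctan(13/1.3) = 84.29°
∠(j13) = 90.00°
∠L(j13) = − (84.29° + 90.00°) = -174.29°

-174.3°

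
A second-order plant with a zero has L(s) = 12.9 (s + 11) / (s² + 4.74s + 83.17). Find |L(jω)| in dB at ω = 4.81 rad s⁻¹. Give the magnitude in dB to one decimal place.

|j4.81 + 11| = √(4.81² + 11²) = 12.01
|(j4.81)² + 4.74(j4.81) + 83.17| = |60.034 + j22.799| = 64.22
|L(j4.81)| = 12.9 × 12.01 / 64.22 = 2.4117
20 log₁₀(2.4117) = 7.65 dB

7.6 dB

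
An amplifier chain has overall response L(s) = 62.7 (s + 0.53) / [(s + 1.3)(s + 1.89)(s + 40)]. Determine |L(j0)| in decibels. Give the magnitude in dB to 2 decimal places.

-9.42 dB

L(0) = 62.7 × 0.53 / (1.3 × 1.89 × 40) = 0.33813
20 log₁₀(0.33813) = -9.418 dB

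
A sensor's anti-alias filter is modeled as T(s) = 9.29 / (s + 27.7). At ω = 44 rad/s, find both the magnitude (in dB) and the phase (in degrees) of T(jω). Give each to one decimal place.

|j44 + 27.7| = √(44² + 27.7²) = 51.99
|T(j44)| = 9.29 / 51.99 = 0.17868
20 log₁₀(0.17868) = -14.96 dB
∠(j44 + 27.7) = arctan(44/27.7) = 57.81°
∠T(j44) = −57.81° = -57.81°

|T| = -15.0 dB, ∠T = -57.8°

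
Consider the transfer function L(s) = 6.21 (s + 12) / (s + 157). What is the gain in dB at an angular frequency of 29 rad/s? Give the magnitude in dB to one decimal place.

1.7 dB

|j29 + 12| = √(29² + 12²) = 31.38
|j29 + 157| = √(29² + 157²) = 159.7
|L(j29)| = 6.21 × 31.38 / 159.7 = 1.2207
20 log₁₀(1.2207) = 1.73 dB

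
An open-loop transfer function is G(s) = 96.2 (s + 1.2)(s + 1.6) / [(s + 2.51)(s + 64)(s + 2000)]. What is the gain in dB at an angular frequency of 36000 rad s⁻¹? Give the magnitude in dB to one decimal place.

-51.5 dB

|j36000 + 1.2| = √(36000² + 1.2²) = 3.6e+04
|j36000 + 1.6| = √(36000² + 1.6²) = 3.6e+04
|j36000 + 2.51| = √(36000² + 2.51²) = 3.6e+04
|j36000 + 64| = √(36000² + 64²) = 3.6e+04
|j36000 + 2000| = √(36000² + 2000²) = 3.606e+04
|G(j36000)| = 96.2 × 3.6e+04 × 3.6e+04 / (3.6e+04 × 3.6e+04 × 3.606e+04) = 0.0026681
20 log₁₀(0.0026681) = -51.48 dB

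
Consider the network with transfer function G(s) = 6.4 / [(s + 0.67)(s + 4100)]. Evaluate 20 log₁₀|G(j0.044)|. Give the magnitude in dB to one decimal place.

|j0.044 + 0.67| = √(0.044² + 0.67²) = 0.6714
|j0.044 + 4100| = √(0.044² + 4100²) = 4100
|G(j0.044)| = 6.4 / (0.6714 × 4100) = 0.0023248
20 log₁₀(0.0023248) = -52.67 dB

-52.7 dB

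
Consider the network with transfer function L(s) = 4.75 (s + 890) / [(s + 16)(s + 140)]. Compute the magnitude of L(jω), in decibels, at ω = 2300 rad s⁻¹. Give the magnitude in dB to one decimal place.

-53.1 dB

|j2300 + 890| = √(2300² + 890²) = 2466
|j2300 + 16| = √(2300² + 16²) = 2300
|j2300 + 140| = √(2300² + 140²) = 2304
|L(j2300)| = 4.75 × 2466 / (2300 × 2304) = 0.0022103
20 log₁₀(0.0022103) = -53.11 dB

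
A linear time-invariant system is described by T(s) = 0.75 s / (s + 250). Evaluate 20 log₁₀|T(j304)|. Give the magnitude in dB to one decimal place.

-4.7 dB

|j304| = 304
|j304 + 250| = √(304² + 250²) = 393.6
|T(j304)| = 0.75 × 304 / 393.6 = 0.57928
20 log₁₀(0.57928) = -4.74 dB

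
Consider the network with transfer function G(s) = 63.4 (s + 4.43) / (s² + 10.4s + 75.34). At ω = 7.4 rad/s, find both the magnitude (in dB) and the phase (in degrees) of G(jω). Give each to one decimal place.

|j7.4 + 4.43| = √(7.4² + 4.43²) = 8.625
|(j7.4)² + 10.4(j7.4) + 75.34| = |20.58 + j76.96| = 79.66
|G(j7.4)| = 63.4 × 8.625 / 79.66 = 6.8639
20 log₁₀(6.8639) = 16.73 dB
∠(j7.4 + 4.43) = arctan(7.4/4.43) = 59.09°
∠[(j7.4)² + 10.4(j7.4) + 75.34] = ∠[20.58 + j76.96] = 75.03°
∠G(j7.4) = 59.09° − 75.03° = -15.94°

|G| = 16.7 dB, ∠G = -15.9°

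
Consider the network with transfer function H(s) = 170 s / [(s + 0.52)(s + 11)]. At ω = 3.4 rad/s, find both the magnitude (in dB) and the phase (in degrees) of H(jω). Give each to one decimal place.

|H| = 23.3 dB, ∠H = -8.5°

|j3.4| = 3.4
|j3.4 + 0.52| = √(3.4² + 0.52²) = 3.44
|j3.4 + 11| = √(3.4² + 11²) = 11.51
|H(j3.4)| = 170 × 3.4 / (3.44 × 11.51) = 14.596
20 log₁₀(14.596) = 23.28 dB
∠(j3.4) = 90.00°
∠(j3.4 + 0.52) = arctan(3.4/0.52) = 81.30°
∠(j3.4 + 11) = arctan(3.4/11) = 17.18°
∠H(j3.4) = 90.00° − (81.30° + 17.18°) = -8.48°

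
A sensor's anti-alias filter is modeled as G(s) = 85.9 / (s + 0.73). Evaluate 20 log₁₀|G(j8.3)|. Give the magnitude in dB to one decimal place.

|j8.3 + 0.73| = √(8.3² + 0.73²) = 8.332
|G(j8.3)| = 85.9 / 8.332 = 10.31
20 log₁₀(10.31) = 20.26 dB

20.3 dB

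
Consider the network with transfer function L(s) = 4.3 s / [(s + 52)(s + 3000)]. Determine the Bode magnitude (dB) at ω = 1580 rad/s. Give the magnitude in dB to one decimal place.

-57.9 dB

|j1580| = 1580
|j1580 + 52| = √(1580² + 52²) = 1581
|j1580 + 3000| = √(1580² + 3000²) = 3391
|L(j1580)| = 4.3 × 1580 / (1581 × 3391) = 0.0012675
20 log₁₀(0.0012675) = -57.94 dB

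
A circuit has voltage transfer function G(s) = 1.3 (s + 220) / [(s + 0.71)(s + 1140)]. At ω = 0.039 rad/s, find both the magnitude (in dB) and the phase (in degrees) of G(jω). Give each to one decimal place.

|j0.039 + 220| = √(0.039² + 220²) = 220
|j0.039 + 0.71| = √(0.039² + 0.71²) = 0.7111
|j0.039 + 1140| = √(0.039² + 1140²) = 1140
|G(j0.039)| = 1.3 × 220 / (0.7111 × 1140) = 0.35282
20 log₁₀(0.35282) = -9.05 dB
∠(j0.039 + 220) = arctan(0.039/220) = 0.01°
∠(j0.039 + 0.71) = arctan(0.039/0.71) = 3.14°
∠(j0.039 + 1140) = arctan(0.039/1140) = 0.00°
∠G(j0.039) = 0.01° − (3.14° + 0.00°) = -3.14°

|G| = -9.0 dB, ∠G = -3.1°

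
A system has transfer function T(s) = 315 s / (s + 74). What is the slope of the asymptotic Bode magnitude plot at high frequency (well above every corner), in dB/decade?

0 dB/decade

With 1 zero and 1 pole, the high-frequency asymptotic slope is 20 × (1 − 1) = 0 dB/decade.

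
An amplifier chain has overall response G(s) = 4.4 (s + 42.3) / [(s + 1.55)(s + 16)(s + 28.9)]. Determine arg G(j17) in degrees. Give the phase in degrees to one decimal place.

∠(j17 + 42.3) = arctan(17/42.3) = 21.89°
∠(j17 + 1.55) = arctan(17/1.55) = 84.79°
∠(j17 + 16) = arctan(17/16) = 46.74°
∠(j17 + 28.9) = arctan(17/28.9) = 30.47°
∠G(j17) = 21.89° − (84.79° + 46.74° + 30.47°) = -140.10°

-140.1°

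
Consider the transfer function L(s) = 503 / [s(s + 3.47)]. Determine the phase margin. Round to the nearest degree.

Gain crossover: |L(jω)| = 1 at ω ≈ 22.3 rad/s.
∠L(j22.3) = −90° − arctan(22.3/3.47) ≈ -171.15°
PM = 180° + (-171.15°) = 8.85°

9°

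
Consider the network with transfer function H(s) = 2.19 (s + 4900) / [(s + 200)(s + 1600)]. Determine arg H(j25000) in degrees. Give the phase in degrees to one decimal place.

-97.0°

∠(j25000 + 4900) = arctan(25000/4900) = 78.91°
∠(j25000 + 200) = arctan(25000/200) = 89.54°
∠(j25000 + 1600) = arctan(25000/1600) = 86.34°
∠H(j25000) = 78.91° − (89.54° + 86.34°) = -96.97°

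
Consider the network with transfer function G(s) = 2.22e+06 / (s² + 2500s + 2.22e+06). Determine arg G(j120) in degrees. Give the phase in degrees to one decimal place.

-7.7 deg

∠[(j120)² + 2500(j120) + 2.22e+06] = ∠[2.2056e+06 + j3e+05] = 7.75°
∠G(j120) = −7.75° = -7.75°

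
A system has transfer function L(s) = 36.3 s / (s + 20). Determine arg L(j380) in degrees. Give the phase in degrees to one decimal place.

∠(j380) = 90.00°
∠(j380 + 20) = arctan(380/20) = 86.99°
∠L(j380) = 90.00° − 86.99° = 3.01°

3.0 deg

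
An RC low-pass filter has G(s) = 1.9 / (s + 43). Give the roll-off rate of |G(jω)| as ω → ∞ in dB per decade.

With 0 zeros and 1 pole, the high-frequency asymptotic slope is 20 × (0 − 1) = -20 dB/decade.

-20 dB/decade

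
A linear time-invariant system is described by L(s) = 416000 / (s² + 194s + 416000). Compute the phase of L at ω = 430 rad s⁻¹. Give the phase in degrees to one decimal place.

∠[(j430)² + 194(j430) + 416000] = ∠[2.311e+05 + j83420] = 19.85°
∠L(j430) = −19.85° = -19.85°

-19.8°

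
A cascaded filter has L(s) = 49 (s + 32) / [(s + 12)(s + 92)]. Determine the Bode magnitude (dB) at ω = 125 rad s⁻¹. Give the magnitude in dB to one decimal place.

|j125 + 32| = √(125² + 32²) = 129
|j125 + 12| = √(125² + 12²) = 125.6
|j125 + 92| = √(125² + 92²) = 155.2
|L(j125)| = 49 × 129 / (125.6 × 155.2) = 0.3244
20 log₁₀(0.3244) = -9.78 dB

-9.8 dB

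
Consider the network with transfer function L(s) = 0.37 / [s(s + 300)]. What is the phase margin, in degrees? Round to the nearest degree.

Gain crossover: |L(jω)| = 1 at ω ≈ 0.00123 rad s⁻¹.
∠L(j0.00123) = −90° − arctan(0.00123/300) ≈ -90.00°
PM = 180° + (-90.00°) = 90.00°

90°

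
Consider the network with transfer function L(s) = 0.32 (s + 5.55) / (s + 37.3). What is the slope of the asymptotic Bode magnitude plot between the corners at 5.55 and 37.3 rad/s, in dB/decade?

In this band the factors already past their corner are: zero at 5.55; net slope = 20 dB/decade.

20 dB/decade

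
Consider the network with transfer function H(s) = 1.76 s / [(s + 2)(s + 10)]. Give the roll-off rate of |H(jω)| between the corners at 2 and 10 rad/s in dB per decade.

In this band the factors already past their corner are: 1 differentiator zero, pole at 2; net slope = 0 dB/decade.

0 dB/decade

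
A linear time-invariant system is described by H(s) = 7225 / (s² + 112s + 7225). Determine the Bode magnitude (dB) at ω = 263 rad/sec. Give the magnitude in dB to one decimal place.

-19.5 dB

|(j263)² + 112(j263) + 7225| = |-61944 + j29456| = 6.859e+04
|H(j263)| = 7225 / 6.859e+04 = 0.10533
20 log₁₀(0.10533) = -19.55 dB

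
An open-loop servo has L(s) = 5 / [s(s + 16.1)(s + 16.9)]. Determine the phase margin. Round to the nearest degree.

Gain crossover: |L(jω)| = 1 at ω ≈ 0.0184 rad s⁻¹.
∠L(j0.0184) = −90° − arctan(0.0184/16.1) − arctan(0.0184/16.9) ≈ -90.13°
PM = 180° + (-90.13°) = 89.87°

90 deg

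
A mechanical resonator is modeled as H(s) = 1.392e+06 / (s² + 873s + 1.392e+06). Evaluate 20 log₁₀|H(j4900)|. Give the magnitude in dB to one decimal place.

|(j4900)² + 873(j4900) + 1.392e+06| = |-2.2618e+07 + j4.2777e+06| = 2.302e+07
|H(j4900)| = 1.392e+06 / 2.302e+07 = 0.060472
20 log₁₀(0.060472) = -24.37 dB

-24.4 dB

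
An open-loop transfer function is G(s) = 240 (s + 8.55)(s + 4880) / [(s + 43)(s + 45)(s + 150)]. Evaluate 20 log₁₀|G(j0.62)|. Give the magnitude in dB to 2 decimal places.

|j0.62 + 8.55| = √(0.62² + 8.55²) = 8.572
|j0.62 + 4880| = √(0.62² + 4880²) = 4880
|j0.62 + 43| = √(0.62² + 43²) = 43
|j0.62 + 45| = √(0.62² + 45²) = 45
|j0.62 + 150| = √(0.62² + 150²) = 150
|G(j0.62)| = 240 × 8.572 × 4880 / (43 × 45 × 150) = 34.584
20 log₁₀(34.584) = 30.777 dB

30.78 dB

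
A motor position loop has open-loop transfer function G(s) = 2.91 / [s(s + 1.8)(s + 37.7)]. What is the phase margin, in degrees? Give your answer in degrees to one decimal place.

Gain crossover: |G(jω)| = 1 at ω ≈ 0.0429 rad s⁻¹.
∠G(j0.0429) = −90° − arctan(0.0429/1.8) − arctan(0.0429/37.7) ≈ -91.43°
PM = 180° + (-91.43°) = 88.57°

88.6°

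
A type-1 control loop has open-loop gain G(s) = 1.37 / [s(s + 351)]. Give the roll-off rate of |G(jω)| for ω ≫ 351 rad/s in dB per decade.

-40 dB/decade

With 0 zeros and 2 poles, the high-frequency asymptotic slope is 20 × (0 − 2) = -40 dB/decade.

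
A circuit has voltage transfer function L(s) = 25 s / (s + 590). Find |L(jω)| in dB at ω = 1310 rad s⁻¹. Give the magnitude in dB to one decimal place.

27.2 dB

|j1310| = 1310
|j1310 + 590| = √(1310² + 590²) = 1437
|L(j1310)| = 25 × 1310 / 1437 = 22.795
20 log₁₀(22.795) = 27.16 dB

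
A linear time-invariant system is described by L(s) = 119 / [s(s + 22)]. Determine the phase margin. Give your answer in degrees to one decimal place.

76.6°

Gain crossover: |L(jω)| = 1 at ω ≈ 5.26 rad/sec.
∠L(j5.26) = −90° − arctan(5.26/22) ≈ -103.45°
PM = 180° + (-103.45°) = 76.55°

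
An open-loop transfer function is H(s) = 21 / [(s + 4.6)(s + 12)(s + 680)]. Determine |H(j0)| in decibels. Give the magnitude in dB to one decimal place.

-65.0 dB

H(0) = 21 / (4.6 × 12 × 680) = 0.00055946
20 log₁₀(0.00055946) = -65.04 dB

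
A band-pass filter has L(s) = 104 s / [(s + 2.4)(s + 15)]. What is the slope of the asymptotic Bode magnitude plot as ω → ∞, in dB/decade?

-20 dB/decade

With 1 zero and 2 poles, the high-frequency asymptotic slope is 20 × (1 − 2) = -20 dB/decade.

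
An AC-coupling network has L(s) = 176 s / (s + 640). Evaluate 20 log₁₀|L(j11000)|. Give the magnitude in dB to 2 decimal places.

44.90 dB

|j11000| = 1.1e+04
|j11000 + 640| = √(11000² + 640²) = 1.102e+04
|L(j11000)| = 176 × 1.1e+04 / 1.102e+04 = 175.7
20 log₁₀(175.7) = 44.896 dB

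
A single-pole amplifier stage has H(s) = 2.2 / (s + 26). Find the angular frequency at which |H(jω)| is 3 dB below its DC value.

For a single-pole low-pass, the −3 dB point is at the pole: ω = 26 rad/s.

26 rad/s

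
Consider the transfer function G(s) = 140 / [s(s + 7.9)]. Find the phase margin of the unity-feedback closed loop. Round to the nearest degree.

37°

Gain crossover: |G(jω)| = 1 at ω ≈ 10.6 rad/sec.
∠G(j10.6) = −90° − arctan(10.6/7.9) ≈ -143.29°
PM = 180° + (-143.29°) = 36.71°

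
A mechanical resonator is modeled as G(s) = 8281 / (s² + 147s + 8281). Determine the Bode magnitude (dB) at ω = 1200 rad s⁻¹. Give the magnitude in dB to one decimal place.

-44.8 dB

|(j1200)² + 147(j1200) + 8281| = |-1.4317e+06 + j1.764e+05| = 1.443e+06
|G(j1200)| = 8281 / 1.443e+06 = 0.0057405
20 log₁₀(0.0057405) = -44.82 dB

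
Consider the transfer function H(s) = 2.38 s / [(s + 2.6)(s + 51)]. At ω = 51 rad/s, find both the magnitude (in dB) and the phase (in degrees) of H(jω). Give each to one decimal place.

|H| = -29.6 dB, ∠H = -42.1 deg

|j51| = 51
|j51 + 2.6| = √(51² + 2.6²) = 51.07
|j51 + 51| = √(51² + 51²) = 72.12
|H(j51)| = 2.38 × 51 / (51.07 × 72.12) = 0.032956
20 log₁₀(0.032956) = -29.64 dB
∠(j51) = 90.00°
∠(j51 + 2.6) = arctan(51/2.6) = 87.08°
∠(j51 + 51) = arctan(51/51) = 45.00°
∠H(j51) = 90.00° − (87.08° + 45.00°) = -42.08°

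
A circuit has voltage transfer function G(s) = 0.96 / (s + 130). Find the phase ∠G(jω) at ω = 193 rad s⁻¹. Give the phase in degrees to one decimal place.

∠(j193 + 130) = arctan(193/130) = 56.04°
∠G(j193) = −56.04° = -56.04°

-56.0°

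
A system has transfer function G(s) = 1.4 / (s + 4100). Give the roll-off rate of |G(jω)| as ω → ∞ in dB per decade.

With 0 zeros and 1 pole, the high-frequency asymptotic slope is 20 × (0 − 1) = -20 dB/decade.

-20 dB/decade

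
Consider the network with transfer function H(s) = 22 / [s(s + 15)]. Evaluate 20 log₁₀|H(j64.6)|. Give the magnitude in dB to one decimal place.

-45.8 dB

|j64.6 + 15| = √(64.6² + 15²) = 66.32
|j64.6| = 64.6
|H(j64.6)| = 22 / (66.32 × 64.6) = 0.0051352
20 log₁₀(0.0051352) = -45.79 dB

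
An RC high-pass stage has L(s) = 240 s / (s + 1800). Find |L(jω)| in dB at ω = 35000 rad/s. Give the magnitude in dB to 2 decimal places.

|j35000| = 3.5e+04
|j35000 + 1800| = √(35000² + 1800²) = 3.505e+04
|L(j35000)| = 240 × 3.5e+04 / 3.505e+04 = 239.68
20 log₁₀(239.68) = 47.593 dB

47.59 dB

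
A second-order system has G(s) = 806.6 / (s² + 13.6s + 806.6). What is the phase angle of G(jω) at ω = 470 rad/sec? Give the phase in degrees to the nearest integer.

-178°

∠[(j470)² + 13.6(j470) + 806.6] = ∠[-2.2009e+05 + j6392] = 178.34°
∠G(j470) = −178.34° = -178.34°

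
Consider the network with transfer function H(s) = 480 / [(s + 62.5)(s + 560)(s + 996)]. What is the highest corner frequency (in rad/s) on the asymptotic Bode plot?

996 rad/s

Break frequencies occur at each pole and zero magnitude: 62.5 rad/s, 560 rad/s, 996 rad/s.
The highest is 996 rad/s.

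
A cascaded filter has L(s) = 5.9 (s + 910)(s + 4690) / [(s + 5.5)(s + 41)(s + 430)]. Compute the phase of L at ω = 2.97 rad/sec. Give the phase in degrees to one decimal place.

∠(j2.97 + 910) = arctan(2.97/910) = 0.19°
∠(j2.97 + 4690) = arctan(2.97/4690) = 0.04°
∠(j2.97 + 5.5) = arctan(2.97/5.5) = 28.37°
∠(j2.97 + 41) = arctan(2.97/41) = 4.14°
∠(j2.97 + 430) = arctan(2.97/430) = 0.40°
∠L(j2.97) = 0.19° + 0.04° − (28.37° + 4.14° + 0.40°) = -32.68°

-32.7°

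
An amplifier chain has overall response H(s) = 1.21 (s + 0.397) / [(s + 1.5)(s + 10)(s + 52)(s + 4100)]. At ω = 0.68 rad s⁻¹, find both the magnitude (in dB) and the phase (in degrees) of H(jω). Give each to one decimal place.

|H| = -131.4 dB, ∠H = 30.7°

|j0.68 + 0.397| = √(0.68² + 0.397²) = 0.7874
|j0.68 + 1.5| = √(0.68² + 1.5²) = 1.647
|j0.68 + 10| = √(0.68² + 10²) = 10.02
|j0.68 + 52| = √(0.68² + 52²) = 52
|j0.68 + 4100| = √(0.68² + 4100²) = 4100
|H(j0.68)| = 1.21 × 0.7874 / (1.647 × 10.02 × 52 × 4100) = 2.707e-07
20 log₁₀(2.707e-07) = -131.35 dB
∠(j0.68 + 0.397) = arctan(0.68/0.397) = 59.72°
∠(j0.68 + 1.5) = arctan(0.68/1.5) = 24.39°
∠(j0.68 + 10) = arctan(0.68/10) = 3.89°
∠(j0.68 + 52) = arctan(0.68/52) = 0.75°
∠(j0.68 + 4100) = arctan(0.68/4100) = 0.01°
∠H(j0.68) = 59.72° − (24.39° + 3.89° + 0.75° + 0.01°) = 30.69°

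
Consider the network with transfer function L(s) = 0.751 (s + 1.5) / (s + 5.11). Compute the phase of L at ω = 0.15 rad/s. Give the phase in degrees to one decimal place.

4.0°

∠(j0.15 + 1.5) = arctan(0.15/1.5) = 5.71°
∠(j0.15 + 5.11) = arctan(0.15/5.11) = 1.68°
∠L(j0.15) = 5.71° − 1.68° = 4.03°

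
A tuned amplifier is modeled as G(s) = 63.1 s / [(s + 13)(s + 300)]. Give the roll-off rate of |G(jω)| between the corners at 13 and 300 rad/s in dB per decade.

0 dB/decade

In this band the factors already past their corner are: 1 differentiator zero, pole at 13; net slope = 0 dB/decade.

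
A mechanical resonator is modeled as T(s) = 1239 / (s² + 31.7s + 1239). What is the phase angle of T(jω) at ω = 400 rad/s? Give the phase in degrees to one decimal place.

-175.4°

∠[(j400)² + 31.7(j400) + 1239] = ∠[-1.5876e+05 + j12680] = 175.43°
∠T(j400) = −175.43° = -175.43°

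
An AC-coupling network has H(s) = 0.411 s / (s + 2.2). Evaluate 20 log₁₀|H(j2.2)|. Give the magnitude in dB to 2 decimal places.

|j2.2| = 2.2
|j2.2 + 2.2| = √(2.2² + 2.2²) = 3.111
|H(j2.2)| = 0.411 × 2.2 / 3.111 = 0.29062
20 log₁₀(0.29062) = -10.733 dB

-10.73 dB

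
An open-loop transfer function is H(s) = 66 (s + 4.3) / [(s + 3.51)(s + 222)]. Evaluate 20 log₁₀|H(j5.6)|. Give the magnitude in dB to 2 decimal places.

|j5.6 + 4.3| = √(5.6² + 4.3²) = 7.06
|j5.6 + 3.51| = √(5.6² + 3.51²) = 6.609
|j5.6 + 222| = √(5.6² + 222²) = 222.1
|H(j5.6)| = 66 × 7.06 / (6.609 × 222.1) = 0.3175
20 log₁₀(0.3175) = -9.965 dB

-9.97 dB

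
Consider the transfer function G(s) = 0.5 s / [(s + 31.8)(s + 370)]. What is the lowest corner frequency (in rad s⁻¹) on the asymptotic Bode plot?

31.8 rad s⁻¹

Break frequencies occur at each pole and zero magnitude: 31.8 rad s⁻¹, 370 rad s⁻¹.
The lowest is 31.8 rad s⁻¹.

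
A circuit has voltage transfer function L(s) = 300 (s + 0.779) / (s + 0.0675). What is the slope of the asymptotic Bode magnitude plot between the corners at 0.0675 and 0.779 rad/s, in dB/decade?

-20 dB/decade

In this band the factors already past their corner are: pole at 0.0675; net slope = -20 dB/decade.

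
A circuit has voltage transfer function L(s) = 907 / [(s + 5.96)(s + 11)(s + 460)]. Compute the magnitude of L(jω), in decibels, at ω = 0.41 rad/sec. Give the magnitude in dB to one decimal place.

-30.5 dB

|j0.41 + 5.96| = √(0.41² + 5.96²) = 5.974
|j0.41 + 11| = √(0.41² + 11²) = 11.01
|j0.41 + 460| = √(0.41² + 460²) = 460
|L(j0.41)| = 907 / (5.974 × 11.01 × 460) = 0.029984
20 log₁₀(0.029984) = -30.46 dB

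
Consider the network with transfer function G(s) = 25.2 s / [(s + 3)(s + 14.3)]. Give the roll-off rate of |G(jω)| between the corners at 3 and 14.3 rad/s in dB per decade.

In this band the factors already past their corner are: 1 differentiator zero, pole at 3; net slope = 0 dB/decade.

0 dB/decade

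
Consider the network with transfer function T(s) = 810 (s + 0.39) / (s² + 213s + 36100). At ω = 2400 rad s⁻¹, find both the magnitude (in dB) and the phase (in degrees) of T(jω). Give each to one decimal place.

|j2400 + 0.39| = √(2400² + 0.39²) = 2400
|(j2400)² + 213(j2400) + 36100| = |-5.7239e+06 + j5.112e+05| = 5.747e+06
|T(j2400)| = 810 × 2400 / 5.747e+06 = 0.33828
20 log₁₀(0.33828) = -9.41 dB
∠(j2400 + 0.39) = arctan(2400/0.39) = 89.99°
∠[(j2400)² + 213(j2400) + 36100] = ∠[-5.7239e+06 + j5.112e+05] = 174.90°
∠T(j2400) = 89.99° − 174.90° = -84.91°

|T| = -9.4 dB, ∠T = -84.9°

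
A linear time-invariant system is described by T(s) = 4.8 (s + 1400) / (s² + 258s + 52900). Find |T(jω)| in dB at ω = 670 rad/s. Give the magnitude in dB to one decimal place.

-35.3 dB

|j670 + 1400| = √(670² + 1400²) = 1552
|(j670)² + 258(j670) + 52900| = |-3.96e+05 + j1.7286e+05| = 4.321e+05
|T(j670)| = 4.8 × 1552 / 4.321e+05 = 0.017242
20 log₁₀(0.017242) = -35.27 dB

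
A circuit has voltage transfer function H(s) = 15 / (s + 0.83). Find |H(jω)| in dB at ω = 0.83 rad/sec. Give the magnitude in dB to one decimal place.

|j0.83 + 0.83| = √(0.83² + 0.83²) = 1.174
|H(j0.83)| = 15 / 1.174 = 12.779
20 log₁₀(12.779) = 22.13 dB

22.1 dB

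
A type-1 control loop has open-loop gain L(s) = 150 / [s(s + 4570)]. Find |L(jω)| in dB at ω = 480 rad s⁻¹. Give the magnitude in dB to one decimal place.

-83.3 dB

|j480 + 4570| = √(480² + 4570²) = 4595
|j480| = 480
|L(j480)| = 150 / (4595 × 480) = 6.8007e-05
20 log₁₀(6.8007e-05) = -83.35 dB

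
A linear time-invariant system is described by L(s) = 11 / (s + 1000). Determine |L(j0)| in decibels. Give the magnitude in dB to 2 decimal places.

-39.17 dB

L(0) = 11 / 1000 = 0.011
20 log₁₀(0.011) = -39.172 dB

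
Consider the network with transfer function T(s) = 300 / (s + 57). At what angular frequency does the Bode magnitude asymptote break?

The single real pole at s = −57 gives a corner at ω = 57 rad/s.

57 rad/s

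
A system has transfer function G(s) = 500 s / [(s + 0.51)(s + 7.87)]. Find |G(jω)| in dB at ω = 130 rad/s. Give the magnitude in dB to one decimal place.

|j130| = 130
|j130 + 0.51| = √(130² + 0.51²) = 130
|j130 + 7.87| = √(130² + 7.87²) = 130.2
|G(j130)| = 500 × 130 / (130 × 130.2) = 3.8391
20 log₁₀(3.8391) = 11.68 dB

11.7 dB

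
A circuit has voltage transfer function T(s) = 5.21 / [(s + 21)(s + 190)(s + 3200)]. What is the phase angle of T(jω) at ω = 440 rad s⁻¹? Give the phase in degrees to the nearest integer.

-162 deg

∠(j440 + 21) = arctan(440/21) = 87.27°
∠(j440 + 190) = arctan(440/190) = 66.64°
∠(j440 + 3200) = arctan(440/3200) = 7.83°
∠T(j440) = − (87.27° + 66.64° + 7.83°) = -161.74°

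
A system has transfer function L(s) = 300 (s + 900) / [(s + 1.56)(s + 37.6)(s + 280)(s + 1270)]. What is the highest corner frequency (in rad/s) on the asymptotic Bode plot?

1270 rad/s

Break frequencies occur at each pole and zero magnitude: 1.56 rad/s, 37.6 rad/s, 280 rad/s, 900 rad/s, 1270 rad/s.
The highest is 1270 rad/s.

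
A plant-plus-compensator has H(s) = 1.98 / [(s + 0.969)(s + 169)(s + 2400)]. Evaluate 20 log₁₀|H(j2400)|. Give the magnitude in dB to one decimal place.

-199.9 dB

|j2400 + 0.969| = √(2400² + 0.969²) = 2400
|j2400 + 169| = √(2400² + 169²) = 2406
|j2400 + 2400| = √(2400² + 2400²) = 3394
|H(j2400)| = 1.98 / (2400 × 2406 × 3394) = 1.0103e-10
20 log₁₀(1.0103e-10) = -199.91 dB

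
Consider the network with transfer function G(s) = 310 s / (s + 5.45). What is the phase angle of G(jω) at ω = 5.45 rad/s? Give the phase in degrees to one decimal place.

∠(j5.45) = 90.00°
∠(j5.45 + 5.45) = arctan(5.45/5.45) = 45.00°
∠G(j5.45) = 90.00° − 45.00° = 45.00°

45.0°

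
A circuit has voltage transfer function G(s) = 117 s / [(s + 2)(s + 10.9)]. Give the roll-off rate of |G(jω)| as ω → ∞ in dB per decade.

With 1 zero and 2 poles, the high-frequency asymptotic slope is 20 × (1 − 2) = -20 dB/decade.

-20 dB/decade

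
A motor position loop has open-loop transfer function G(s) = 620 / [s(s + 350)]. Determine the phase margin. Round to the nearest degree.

90°

Gain crossover: |G(jω)| = 1 at ω ≈ 1.77 rad s⁻¹.
∠G(j1.77) = −90° − arctan(1.77/350) ≈ -90.29°
PM = 180° + (-90.29°) = 89.71°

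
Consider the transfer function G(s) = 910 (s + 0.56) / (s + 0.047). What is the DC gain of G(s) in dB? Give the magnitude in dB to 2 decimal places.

G(0) = 910 × 0.56 / 0.047 = 10843
20 log₁₀(10843) = 80.703 dB

80.70 dB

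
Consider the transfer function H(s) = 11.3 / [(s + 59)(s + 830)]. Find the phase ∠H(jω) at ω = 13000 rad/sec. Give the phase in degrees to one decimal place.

-176.1°

∠(j13000 + 59) = arctan(13000/59) = 89.74°
∠(j13000 + 830) = arctan(13000/830) = 86.35°
∠H(j13000) = − (89.74° + 86.35°) = -176.09°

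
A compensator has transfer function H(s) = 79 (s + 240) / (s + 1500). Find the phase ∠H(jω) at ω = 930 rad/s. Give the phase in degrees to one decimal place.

∠(j930 + 240) = arctan(930/240) = 75.53°
∠(j930 + 1500) = arctan(930/1500) = 31.80°
∠H(j930) = 75.53° − 31.80° = 43.73°

43.7 deg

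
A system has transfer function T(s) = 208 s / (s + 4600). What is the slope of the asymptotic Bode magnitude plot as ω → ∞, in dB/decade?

With 1 zero and 1 pole, the high-frequency asymptotic slope is 20 × (1 − 1) = 0 dB/decade.

0 dB/decade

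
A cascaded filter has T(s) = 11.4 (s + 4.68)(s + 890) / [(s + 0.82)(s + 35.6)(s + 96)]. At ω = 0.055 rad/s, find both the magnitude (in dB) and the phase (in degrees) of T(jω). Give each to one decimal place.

|T| = 24.6 dB, ∠T = -3.3°

|j0.055 + 4.68| = √(0.055² + 4.68²) = 4.68
|j0.055 + 890| = √(0.055² + 890²) = 890
|j0.055 + 0.82| = √(0.055² + 0.82²) = 0.8218
|j0.055 + 35.6| = √(0.055² + 35.6²) = 35.6
|j0.055 + 96| = √(0.055² + 96²) = 96
|T(j0.055)| = 11.4 × 4.68 × 890 / (0.8218 × 35.6 × 96) = 16.907
20 log₁₀(16.907) = 24.56 dB
∠(j0.055 + 4.68) = arctan(0.055/4.68) = 0.67°
∠(j0.055 + 890) = arctan(0.055/890) = 0.00°
∠(j0.055 + 0.82) = arctan(0.055/0.82) = 3.84°
∠(j0.055 + 35.6) = arctan(0.055/35.6) = 0.09°
∠(j0.055 + 96) = arctan(0.055/96) = 0.03°
∠T(j0.055) = 0.67° + 0.00° − (3.84° + 0.09° + 0.03°) = -3.28°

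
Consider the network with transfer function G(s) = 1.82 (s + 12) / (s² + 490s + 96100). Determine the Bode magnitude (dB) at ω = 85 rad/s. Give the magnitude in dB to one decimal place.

-56.0 dB

|j85 + 12| = √(85² + 12²) = 85.84
|(j85)² + 490(j85) + 96100| = |88875 + j41650| = 9.815e+04
|G(j85)| = 1.82 × 85.84 / 9.815e+04 = 0.0015918
20 log₁₀(0.0015918) = -55.96 dB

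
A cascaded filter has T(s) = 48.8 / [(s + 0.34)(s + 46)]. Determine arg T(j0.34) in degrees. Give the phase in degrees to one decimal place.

∠(j0.34 + 0.34) = arctan(0.34/0.34) = 45.00°
∠(j0.34 + 46) = arctan(0.34/46) = 0.42°
∠T(j0.34) = − (45.00° + 0.42°) = -45.42°

-45.4°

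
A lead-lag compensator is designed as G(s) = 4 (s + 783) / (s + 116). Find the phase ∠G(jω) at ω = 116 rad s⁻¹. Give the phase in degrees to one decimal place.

∠(j116 + 783) = arctan(116/783) = 8.43°
∠(j116 + 116) = arctan(116/116) = 45.00°
∠G(j116) = 8.43° − 45.00° = -36.57°

-36.6°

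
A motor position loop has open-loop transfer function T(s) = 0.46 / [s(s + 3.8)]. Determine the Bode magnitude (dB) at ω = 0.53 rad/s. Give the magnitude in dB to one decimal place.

-12.9 dB

|j0.53 + 3.8| = √(0.53² + 3.8²) = 3.837
|j0.53| = 0.53
|T(j0.53)| = 0.46 / (3.837 × 0.53) = 0.22621
20 log₁₀(0.22621) = -12.91 dB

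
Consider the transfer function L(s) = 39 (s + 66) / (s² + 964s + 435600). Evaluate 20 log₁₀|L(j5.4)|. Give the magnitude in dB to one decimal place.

|j5.4 + 66| = √(5.4² + 66²) = 66.22
|(j5.4)² + 964(j5.4) + 435600| = |4.3557e+05 + j5205.6| = 4.356e+05
|L(j5.4)| = 39 × 66.22 / 4.356e+05 = 0.0059288
20 log₁₀(0.0059288) = -44.54 dB

-44.5 dB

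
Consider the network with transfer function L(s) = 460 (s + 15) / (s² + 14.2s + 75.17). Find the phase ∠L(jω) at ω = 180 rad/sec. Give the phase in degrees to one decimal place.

∠(j180 + 15) = arctan(180/15) = 85.24°
∠[(j180)² + 14.2(j180) + 75.17] = ∠[-32325 + j2556] = 175.48°
∠L(j180) = 85.24° − 175.48° = -90.24°

-90.2 deg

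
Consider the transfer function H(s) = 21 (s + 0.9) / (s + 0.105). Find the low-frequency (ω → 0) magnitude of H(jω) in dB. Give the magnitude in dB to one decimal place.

H(0) = 21 × 0.9 / 0.105 = 180
20 log₁₀(180) = 45.11 dB

45.1 dB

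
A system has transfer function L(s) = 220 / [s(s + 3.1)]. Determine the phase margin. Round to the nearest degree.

12°

Gain crossover: |L(jω)| = 1 at ω ≈ 14.7 rad/sec.
∠L(j14.7) = −90° − arctan(14.7/3.1) ≈ -168.07°
PM = 180° + (-168.07°) = 11.93°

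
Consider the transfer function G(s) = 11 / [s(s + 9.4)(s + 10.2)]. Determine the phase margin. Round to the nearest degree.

89°

Gain crossover: |G(jω)| = 1 at ω ≈ 0.115 rad s⁻¹.
∠G(j0.115) = −90° − arctan(0.115/9.4) − arctan(0.115/10.2) ≈ -91.34°
PM = 180° + (-91.34°) = 88.66°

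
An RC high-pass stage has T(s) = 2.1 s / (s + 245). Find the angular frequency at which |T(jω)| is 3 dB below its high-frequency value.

For a single-pole high-pass, the −3 dB point is at the pole: ω = 245 rad/sec.

245 rad/sec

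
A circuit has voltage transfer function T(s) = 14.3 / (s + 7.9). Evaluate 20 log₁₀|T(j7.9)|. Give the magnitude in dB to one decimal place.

|j7.9 + 7.9| = √(7.9² + 7.9²) = 11.17
|T(j7.9)| = 14.3 / 11.17 = 1.28
20 log₁₀(1.28) = 2.14 dB

2.1 dB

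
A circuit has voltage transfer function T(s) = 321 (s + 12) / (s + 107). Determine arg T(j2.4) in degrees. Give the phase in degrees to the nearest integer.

10 deg

∠(j2.4 + 12) = arctan(2.4/12) = 11.31°
∠(j2.4 + 107) = arctan(2.4/107) = 1.28°
∠T(j2.4) = 11.31° − 1.28° = 10.03°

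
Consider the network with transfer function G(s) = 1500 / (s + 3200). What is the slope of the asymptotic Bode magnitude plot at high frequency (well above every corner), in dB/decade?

With 0 zeros and 1 pole, the high-frequency asymptotic slope is 20 × (0 − 1) = -20 dB/decade.

-20 dB/decade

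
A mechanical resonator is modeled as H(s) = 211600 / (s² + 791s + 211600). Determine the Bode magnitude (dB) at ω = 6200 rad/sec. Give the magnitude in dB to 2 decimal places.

|(j6200)² + 791(j6200) + 211600| = |-3.8228e+07 + j4.9042e+06| = 3.854e+07
|H(j6200)| = 211600 / 3.854e+07 = 0.0054902
20 log₁₀(0.0054902) = -45.208 dB

-45.21 dB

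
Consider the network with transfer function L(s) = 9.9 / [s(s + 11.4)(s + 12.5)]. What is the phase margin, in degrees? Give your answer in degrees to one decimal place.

89.3°

Gain crossover: |L(jω)| = 1 at ω ≈ 0.0695 rad/sec.
∠L(j0.0695) = −90° − arctan(0.0695/11.4) − arctan(0.0695/12.5) ≈ -90.67°
PM = 180° + (-90.67°) = 89.33°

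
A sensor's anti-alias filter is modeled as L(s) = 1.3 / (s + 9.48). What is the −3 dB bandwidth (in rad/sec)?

9.48 rad/sec

For a single-pole low-pass, the −3 dB point is at the pole: ω = 9.48 rad/sec.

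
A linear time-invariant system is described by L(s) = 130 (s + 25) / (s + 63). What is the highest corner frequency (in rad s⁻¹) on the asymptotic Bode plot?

63 rad s⁻¹

Break frequencies occur at each pole and zero magnitude: 25 rad s⁻¹, 63 rad s⁻¹.
The highest is 63 rad s⁻¹.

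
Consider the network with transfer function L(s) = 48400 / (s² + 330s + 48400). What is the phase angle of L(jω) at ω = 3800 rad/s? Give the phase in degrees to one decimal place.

∠[(j3800)² + 330(j3800) + 48400] = ∠[-1.4392e+07 + j1.254e+06] = 175.02°
∠L(j3800) = −175.02° = -175.02°

-175.0 deg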